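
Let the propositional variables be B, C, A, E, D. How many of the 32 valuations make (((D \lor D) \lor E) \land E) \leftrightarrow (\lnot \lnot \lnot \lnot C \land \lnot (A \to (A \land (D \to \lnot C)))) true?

Initial set: {T ((((D \lor D) \lor E) \land E) \leftrightarrow (\lnot \lnot \lnot \lnot C \land \lnot (A \to (A \land (D \to \lnot C)))))}.
T ((((D \lor D) \lor E) \land E) \leftrightarrow (\lnot \lnot \lnot \lnot C \land \lnot (A \to (A \land (D \to \lnot C))))): β-rule — branch into T (((D \lor D) \lor E) \land E), T (\lnot \lnot \lnot \lnot C \land \lnot (A \to (A \land (D \to \lnot C))))  //  F (((D \lor D) \lor E) \land E), F (\lnot \lnot \lnot \lnot C \land \lnot (A \to (A \land (D \to \lnot C)))).
  branch 1 (add T (((D \lor D) \lor E) \land E), T (\lnot \lnot \lnot \lnot C \land \lnot (A \to (A \land (D \to \lnot C))))):
    T (((D \lor D) \lor E) \land E): α-rule — add T ((D \lor D) \lor E), T E.
    T (\lnot \lnot \lnot \lnot C \land \lnot (A \to (A \land (D \to \lnot C)))): α-rule — add T \lnot \lnot \lnot \lnot C, T \lnot (A \to (A \land (D \to \lnot C))).
    T \lnot \lnot \lnot \lnot C: drop double negation, giving T \lnot \lnot C.
    T \lnot (A \to (A \land (D \to \lnot C))): α-rule — add T A, F (A \land (D \to \lnot C)).
    T \lnot \lnot C: drop double negation, giving T C.
    T ((D \lor D) \lor E): β-rule — branch into T (D \lor D)  //  T E.
      branch 1.1 (add T (D \lor D)):
        F (A \land (D \to \lnot C)): β-rule — branch into F A  //  F (D \to \lnot C).
          branch 1.1.1 (add F A):
            × closes — contains both A and \lnot A.
          branch 1.1.2 (add F (D \to \lnot C)):
            F (D \to \lnot C): α-rule — add T D, F \lnot C.
            T (D \lor D): β-rule — branch into T D  //  T D.
              branch 1.1.2.1 (add T D):
                ○ open, literals {A=true, C=true, D=true, E=true}.
              branch 1.1.2.2 (add T D):
                ○ open, literals {A=true, C=true, D=true, E=true}.
      branch 1.2 (add T E):
        F (A \land (D \to \lnot C)): β-rule — branch into F A  //  F (D \to \lnot C).
          branch 1.2.1 (add F A):
            × closes — contains both A and \lnot A.
          branch 1.2.2 (add F (D \to \lnot C)):
            F (D \to \lnot C): α-rule — add T D, F \lnot C.
            ○ open, literals {A=true, C=true, D=true, E=true}.
  branch 2 (add F (((D \lor D) \lor E) \land E), F (\lnot \lnot \lnot \lnot C \land \lnot (A \to (A \land (D \to \lnot C))))):
    F (((D \lor D) \lor E) \land E): β-rule — branch into F ((D \lor D) \lor E)  //  F E.
      branch 2.1 (add F ((D \lor D) \lor E)):
        F ((D \lor D) \lor E): α-rule — add F (D \lor D), F E.
        F (D \lor D): α-rule — add F D, F D.
        F (\lnot \lnot \lnot \lnot C \land \lnot (A \to (A \land (D \to \lnot C)))): β-rule — branch into F \lnot \lnot \lnot \lnot C  //  F \lnot (A \to (A \land (D \to \lnot C))).
          branch 2.1.1 (add F \lnot \lnot \lnot \lnot C):
            F \lnot \lnot \lnot \lnot C: drop double negation, giving F \lnot \lnot C.
            F \lnot \lnot C: drop double negation, giving F C.
            ○ open, literals {C=false, D=false, E=false}.
          branch 2.1.2 (add F \lnot (A \to (A \land (D \to \lnot C)))):
            F \lnot (A \to (A \land (D \to \lnot C))): β-rule — branch into F A  //  T (A \land (D \to \lnot C)).
              branch 2.1.2.1 (add F A):
                ○ open, literals {A=false, D=false, E=false}.
              branch 2.1.2.2 (add T (A \land (D \to \lnot C))):
                T (A \land (D \to \lnot C)): α-rule — add T A, T (D \to \lnot C).
                T (D \to \lnot C): β-rule — branch into F D  //  T \lnot C.
                  branch 2.1.2.2.1 (add F D):
                    ○ open, literals {A=true, D=false, E=false}.
                  branch 2.1.2.2.2 (add T \lnot C):
                    ○ open, literals {A=true, C=false, D=false, E=false}.
      branch 2.2 (add F E):
        F (\lnot \lnot \lnot \lnot C \land \lnot (A \to (A \land (D \to \lnot C)))): β-rule — branch into F \lnot \lnot \lnot \lnot C  //  F \lnot (A \to (A \land (D \to \lnot C))).
          branch 2.2.1 (add F \lnot \lnot \lnot \lnot C):
            F \lnot \lnot \lnot \lnot C: drop double negation, giving F \lnot \lnot C.
            F \lnot \lnot C: drop double negation, giving F C.
            ○ open, literals {C=false, E=false}.
          branch 2.2.2 (add F \lnot (A \to (A \land (D \to \lnot C)))):
            F \lnot (A \to (A \land (D \to \lnot C))): β-rule — branch into F A  //  T (A \land (D \to \lnot C)).
              branch 2.2.2.1 (add F A):
                ○ open, literals {A=false, E=false}.
              branch 2.2.2.2 (add T (A \land (D \to \lnot C))):
                T (A \land (D \to \lnot C)): α-rule — add T A, T (D \to \lnot C).
                T (D \to \lnot C): β-rule — branch into F D  //  T \lnot C.
                  branch 2.2.2.2.1 (add F D):
                    ○ open, literals {A=true, D=false, E=false}.
                  branch 2.2.2.2.2 (add T \lnot C):
                    ○ open, literals {A=true, C=false, E=false}.
2 branches closed, 11 open.
Each open branch fixes some atoms; the unmentioned ones are free. Counting distinct full assignments: branch {A=true, C=true, D=true, E=true} (B) contributes 2 new; branch {A=true, C=true, D=true, E=true} (B) contributes 0 new; branch {A=true, C=true, D=true, E=true} (B) contributes 0 new; branch {C=false, D=false, E=false} (B, A) contributes 4 new; branch {A=false, D=false, E=false} (B, C) contributes 2 new; branch {A=true, D=false, E=false} (B, C) contributes 2 new; branch {A=true, C=false, D=false, E=false} (B) contributes 0 new; branch {C=false, E=false} (B, A, D) contributes 4 new; branch {A=false, E=false} (B, C, D) contributes 2 new; branch {A=true, D=false, E=false} (B, C) contributes 0 new; branch {A=true, C=false, E=false} (B, D) contributes 0 new. Total: 16.

16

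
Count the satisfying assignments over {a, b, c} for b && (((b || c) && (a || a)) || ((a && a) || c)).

Initial set: {(b && (((b || c) && (a || a)) || ((a && a) || c)))}.
(b && (((b || c) && (a || a)) || ((a && a) || c))): α-rule — add b, (((b || c) && (a || a)) || ((a && a) || c)).
(((b || c) && (a || a)) || ((a && a) || c)): β-rule — branch into ((b || c) && (a || a))  //  ((a && a) || c).
  branch 1 (add ((b || c) && (a || a))):
    ((b || c) && (a || a)): α-rule — add (b || c), (a || a).
    (b || c): β-rule — branch into b  //  c.
      branch 1.1 (add b):
        (a || a): β-rule — branch into a  //  a.
          branch 1.1.1 (add a):
            ○ open, literals {a=1, b=1}.
          branch 1.1.2 (add a):
            ○ open, literals {a=1, b=1}.
      branch 1.2 (add c):
        (a || a): β-rule — branch into a  //  a.
          branch 1.2.1 (add a):
            ○ open, literals {a=1, b=1, c=1}.
          branch 1.2.2 (add a):
            ○ open, literals {a=1, b=1, c=1}.
  branch 2 (add ((a && a) || c)):
    ((a && a) || c): β-rule — branch into (a && a)  //  c.
      branch 2.1 (add (a && a)):
        (a && a): α-rule — add a, a.
        ○ open, literals {a=1, b=1}.
      branch 2.2 (add c):
        ○ open, literals {b=1, c=1}.
0 branches closed, 6 open.
Each open branch fixes some atoms; the unmentioned ones are free. Counting distinct full assignments: branch {a=1, b=1} (c) contributes 2 new; branch {a=1, b=1} (c) contributes 0 new; branch {a=1, b=1, c=1} (none free) contributes 0 new; branch {a=1, b=1, c=1} (none free) contributes 0 new; branch {a=1, b=1} (c) contributes 0 new; branch {b=1, c=1} (a) contributes 1 new. Total: 3.

3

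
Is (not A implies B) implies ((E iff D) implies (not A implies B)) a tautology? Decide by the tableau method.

Valid

Assume the negation and expand:
Initial set: {not ((not A implies B) implies ((E iff D) implies (not A implies B)))}.
not ((not A implies B) implies ((E iff D) implies (not A implies B))): α-rule — add (not A implies B), not ((E iff D) implies (not A implies B)).
not ((E iff D) implies (not A implies B)): α-rule — add (E iff D), not (not A implies B).
not (not A implies B): α-rule — add not A, not B.
(not A implies B): β-rule — branch into not not A  //  B.
  branch 1 (add not not A):
    × closes — contains both A and not A.
  branch 2 (add B):
    × closes — contains both B and not B.
All 2 branches close.
Every branch closed, so the negation is unsatisfiable and the formula is valid.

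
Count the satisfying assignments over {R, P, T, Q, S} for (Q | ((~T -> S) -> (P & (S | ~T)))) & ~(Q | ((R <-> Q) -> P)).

1

Initial set: {((Q | ((~T -> S) -> (P & (S | ~T)))) & ~(Q | ((R <-> Q) -> P)))}.
((Q | ((~T -> S) -> (P & (S | ~T)))) & ~(Q | ((R <-> Q) -> P))): α-rule — add (Q | ((~T -> S) -> (P & (S | ~T)))), ~(Q | ((R <-> Q) -> P)).
~(Q | ((R <-> Q) -> P)): α-rule — add ~Q, ~((R <-> Q) -> P).
~((R <-> Q) -> P): α-rule — add (R <-> Q), ~P.
(Q | ((~T -> S) -> (P & (S | ~T)))): β-rule — branch into Q  //  ((~T -> S) -> (P & (S | ~T))).
  branch 1 (add Q):
    × closes — contains both Q and ~Q.
  branch 2 (add ((~T -> S) -> (P & (S | ~T)))):
    (R <-> Q): β-rule — branch into R, Q  //  ~R, ~Q.
      branch 2.1 (add R, Q):
        × closes — contains both Q and ~Q.
      branch 2.2 (add ~R, ~Q):
        ((~T -> S) -> (P & (S | ~T))): β-rule — branch into ~(~T -> S)  //  (P & (S | ~T)).
          branch 2.2.1 (add ~(~T -> S)):
            ~(~T -> S): α-rule — add ~T, ~S.
            ○ open, literals {P=false, Q=false, R=false, S=false, T=false}.
          branch 2.2.2 (add (P & (S | ~T))):
            (P & (S | ~T)): α-rule — add P, (S | ~T).
            × closes — contains both P and ~P.
3 branches closed, 1 open.
Each open branch fixes some atoms; the unmentioned ones are free. Counting distinct full assignments: branch {P=false, Q=false, R=false, S=false, T=false} (none free) contributes 1 new. Total: 1.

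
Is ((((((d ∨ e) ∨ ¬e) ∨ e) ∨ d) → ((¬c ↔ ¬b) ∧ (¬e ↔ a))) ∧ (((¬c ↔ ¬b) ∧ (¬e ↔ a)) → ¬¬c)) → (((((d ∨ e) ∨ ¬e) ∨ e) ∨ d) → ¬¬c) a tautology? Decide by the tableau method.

Assume the negation and expand:
Initial set: {¬(((((((d ∨ e) ∨ ¬e) ∨ e) ∨ d) → ((¬c ↔ ¬b) ∧ (¬e ↔ a))) ∧ (((¬c ↔ ¬b) ∧ (¬e ↔ a)) → ¬¬c)) → (((((d ∨ e) ∨ ¬e) ∨ e) ∨ d) → ¬¬c))}.
¬(((((((d ∨ e) ∨ ¬e) ∨ e) ∨ d) → ((¬c ↔ ¬b) ∧ (¬e ↔ a))) ∧ (((¬c ↔ ¬b) ∧ (¬e ↔ a)) → ¬¬c)) → (((((d ∨ e) ∨ ¬e) ∨ e) ∨ d) → ¬¬c)): α-rule — add ((((((d ∨ e) ∨ ¬e) ∨ e) ∨ d) → ((¬c ↔ ¬b) ∧ (¬e ↔ a))) ∧ (((¬c ↔ ¬b) ∧ (¬e ↔ a)) → ¬¬c)), ¬(((((d ∨ e) ∨ ¬e) ∨ e) ∨ d) → ¬¬c).
((((((d ∨ e) ∨ ¬e) ∨ e) ∨ d) → ((¬c ↔ ¬b) ∧ (¬e ↔ a))) ∧ (((¬c ↔ ¬b) ∧ (¬e ↔ a)) → ¬¬c)): α-rule — add (((((d ∨ e) ∨ ¬e) ∨ e) ∨ d) → ((¬c ↔ ¬b) ∧ (¬e ↔ a))), (((¬c ↔ ¬b) ∧ (¬e ↔ a)) → ¬¬c).
¬(((((d ∨ e) ∨ ¬e) ∨ e) ∨ d) → ¬¬c): α-rule — add ((((d ∨ e) ∨ ¬e) ∨ e) ∨ d), ¬¬¬c.
¬¬¬c: drop double negation, giving ¬c.
(((((d ∨ e) ∨ ¬e) ∨ e) ∨ d) → ((¬c ↔ ¬b) ∧ (¬e ↔ a))): β-rule — branch into ¬((((d ∨ e) ∨ ¬e) ∨ e) ∨ d)  //  ((¬c ↔ ¬b) ∧ (¬e ↔ a)).
  branch 1 (add ¬((((d ∨ e) ∨ ¬e) ∨ e) ∨ d)):
    ¬((((d ∨ e) ∨ ¬e) ∨ e) ∨ d): α-rule — add ¬(((d ∨ e) ∨ ¬e) ∨ e), ¬d.
    ¬(((d ∨ e) ∨ ¬e) ∨ e): α-rule — add ¬((d ∨ e) ∨ ¬e), ¬e.
    ¬((d ∨ e) ∨ ¬e): α-rule — add ¬(d ∨ e), ¬¬e.
    × closes — contains both e and ¬e.
  branch 2 (add ((¬c ↔ ¬b) ∧ (¬e ↔ a))):
    ((¬c ↔ ¬b) ∧ (¬e ↔ a)): α-rule — add (¬c ↔ ¬b), (¬e ↔ a).
    (((¬c ↔ ¬b) ∧ (¬e ↔ a)) → ¬¬c): β-rule — branch into ¬((¬c ↔ ¬b) ∧ (¬e ↔ a))  //  ¬¬c.
      branch 2.1 (add ¬((¬c ↔ ¬b) ∧ (¬e ↔ a))):
        ((((d ∨ e) ∨ ¬e) ∨ e) ∨ d): β-rule — branch into (((d ∨ e) ∨ ¬e) ∨ e)  //  d.
          branch 2.1.1 (add (((d ∨ e) ∨ ¬e) ∨ e)):
            (¬c ↔ ¬b): β-rule — branch into ¬c, ¬b  //  ¬¬c, ¬¬b.
              branch 2.1.1.1 (add ¬c, ¬b):
                (¬e ↔ a): β-rule — branch into ¬e, a  //  ¬¬e, ¬a.
                  branch 2.1.1.1.1 (add ¬e, a):
                    ¬((¬c ↔ ¬b) ∧ (¬e ↔ a)): β-rule — branch into ¬(¬c ↔ ¬b)  //  ¬(¬e ↔ a).
                      branch 2.1.1.1.1.1 (add ¬(¬c ↔ ¬b)):
                        (((d ∨ e) ∨ ¬e) ∨ e): β-rule — branch into ((d ∨ e) ∨ ¬e)  //  e.
                          branch 2.1.1.1.1.1.1 (add ((d ∨ e) ∨ ¬e)):
                            ¬(¬c ↔ ¬b): β-rule — branch into ¬c, ¬¬b  //  ¬¬c, ¬b.
                              branch 2.1.1.1.1.1.1.1 (add ¬c, ¬¬b):
                                × closes — contains both b and ¬b.
                              branch 2.1.1.1.1.1.1.2 (add ¬¬c, ¬b):
                                × closes — contains both c and ¬c.
                          branch 2.1.1.1.1.1.2 (add e):
                            × closes — contains both e and ¬e.
                      branch 2.1.1.1.1.2 (add ¬(¬e ↔ a)):
                        (((d ∨ e) ∨ ¬e) ∨ e): β-rule — branch into ((d ∨ e) ∨ ¬e)  //  e.
                          branch 2.1.1.1.1.2.1 (add ((d ∨ e) ∨ ¬e)):
                            ¬(¬e ↔ a): β-rule — branch into ¬e, ¬a  //  ¬¬e, a.
                              branch 2.1.1.1.1.2.1.1 (add ¬e, ¬a):
                                × closes — contains both a and ¬a.
                              branch 2.1.1.1.1.2.1.2 (add ¬¬e, a):
                                × closes — contains both e and ¬e.
                          branch 2.1.1.1.1.2.2 (add e):
                            × closes — contains both e and ¬e.
                  branch 2.1.1.1.2 (add ¬¬e, ¬a):
                    ¬((¬c ↔ ¬b) ∧ (¬e ↔ a)): β-rule — branch into ¬(¬c ↔ ¬b)  //  ¬(¬e ↔ a).
                      branch 2.1.1.1.2.1 (add ¬(¬c ↔ ¬b)):
                        (((d ∨ e) ∨ ¬e) ∨ e): β-rule — branch into ((d ∨ e) ∨ ¬e)  //  e.
                          branch 2.1.1.1.2.1.1 (add ((d ∨ e) ∨ ¬e)):
                            ¬(¬c ↔ ¬b): β-rule — branch into ¬c, ¬¬b  //  ¬¬c, ¬b.
                              branch 2.1.1.1.2.1.1.1 (add ¬c, ¬¬b):
                                × closes — contains both b and ¬b.
                              branch 2.1.1.1.2.1.1.2 (add ¬¬c, ¬b):
                                × closes — contains both c and ¬c.
                          branch 2.1.1.1.2.1.2 (add e):
                            ¬(¬c ↔ ¬b): β-rule — branch into ¬c, ¬¬b  //  ¬¬c, ¬b.
                              branch 2.1.1.1.2.1.2.1 (add ¬c, ¬¬b):
                                × closes — contains both b and ¬b.
                              branch 2.1.1.1.2.1.2.2 (add ¬¬c, ¬b):
                                × closes — contains both c and ¬c.
                      branch 2.1.1.1.2.2 (add ¬(¬e ↔ a)):
                        (((d ∨ e) ∨ ¬e) ∨ e): β-rule — branch into ((d ∨ e) ∨ ¬e)  //  e.
                          branch 2.1.1.1.2.2.1 (add ((d ∨ e) ∨ ¬e)):
                            ¬(¬e ↔ a): β-rule — branch into ¬e, ¬a  //  ¬¬e, a.
                              branch 2.1.1.1.2.2.1.1 (add ¬e, ¬a):
                                × closes — contains both e and ¬e.
                              branch 2.1.1.1.2.2.1.2 (add ¬¬e, a):
                                × closes — contains both a and ¬a.
                          branch 2.1.1.1.2.2.2 (add e):
                            ¬(¬e ↔ a): β-rule — branch into ¬e, ¬a  //  ¬¬e, a.
                              branch 2.1.1.1.2.2.2.1 (add ¬e, ¬a):
                                × closes — contains both e and ¬e.
                              branch 2.1.1.1.2.2.2.2 (add ¬¬e, a):
                                × closes — contains both a and ¬a.
              branch 2.1.1.2 (add ¬¬c, ¬¬b):
                × closes — contains both c and ¬c.
          branch 2.1.2 (add d):
            (¬c ↔ ¬b): β-rule — branch into ¬c, ¬b  //  ¬¬c, ¬¬b.
              branch 2.1.2.1 (add ¬c, ¬b):
                (¬e ↔ a): β-rule — branch into ¬e, a  //  ¬¬e, ¬a.
                  branch 2.1.2.1.1 (add ¬e, a):
                    ¬((¬c ↔ ¬b) ∧ (¬e ↔ a)): β-rule — branch into ¬(¬c ↔ ¬b)  //  ¬(¬e ↔ a).
                      branch 2.1.2.1.1.1 (add ¬(¬c ↔ ¬b)):
                        ¬(¬c ↔ ¬b): β-rule — branch into ¬c, ¬¬b  //  ¬¬c, ¬b.
                          branch 2.1.2.1.1.1.1 (add ¬c, ¬¬b):
                            × closes — contains both b and ¬b.
                          branch 2.1.2.1.1.1.2 (add ¬¬c, ¬b):
                            × closes — contains both c and ¬c.
                      branch 2.1.2.1.1.2 (add ¬(¬e ↔ a)):
                        ¬(¬e ↔ a): β-rule — branch into ¬e, ¬a  //  ¬¬e, a.
                          branch 2.1.2.1.1.2.1 (add ¬e, ¬a):
                            × closes — contains both a and ¬a.
                          branch 2.1.2.1.1.2.2 (add ¬¬e, a):
                            × closes — contains both e and ¬e.
                  branch 2.1.2.1.2 (add ¬¬e, ¬a):
                    ¬((¬c ↔ ¬b) ∧ (¬e ↔ a)): β-rule — branch into ¬(¬c ↔ ¬b)  //  ¬(¬e ↔ a).
                      branch 2.1.2.1.2.1 (add ¬(¬c ↔ ¬b)):
                        ¬(¬c ↔ ¬b): β-rule — branch into ¬c, ¬¬b  //  ¬¬c, ¬b.
                          branch 2.1.2.1.2.1.1 (add ¬c, ¬¬b):
                            × closes — contains both b and ¬b.
                          branch 2.1.2.1.2.1.2 (add ¬¬c, ¬b):
                            × closes — contains both c and ¬c.
                      branch 2.1.2.1.2.2 (add ¬(¬e ↔ a)):
                        ¬(¬e ↔ a): β-rule — branch into ¬e, ¬a  //  ¬¬e, a.
                          branch 2.1.2.1.2.2.1 (add ¬e, ¬a):
                            × closes — contains both e and ¬e.
                          branch 2.1.2.1.2.2.2 (add ¬¬e, a):
                            × closes — contains both a and ¬a.
              branch 2.1.2.2 (add ¬¬c, ¬¬b):
                × closes — contains both c and ¬c.
      branch 2.2 (add ¬¬c):
        ¬¬c: drop double negation, giving c.
        × closes — contains both c and ¬c.
All 26 branches close.
Every branch closed, so the negation is unsatisfiable and the formula is valid.

Valid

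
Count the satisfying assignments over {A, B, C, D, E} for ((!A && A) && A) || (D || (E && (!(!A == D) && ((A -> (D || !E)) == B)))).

18

Initial set: {(((!A && A) && A) || (D || (E && (!(!A == D) && ((A -> (D || !E)) == B)))))}.
(((!A && A) && A) || (D || (E && (!(!A == D) && ((A -> (D || !E)) == B))))): β-rule — branch into ((!A && A) && A)  //  (D || (E && (!(!A == D) && ((A -> (D || !E)) == B)))).
  branch 1 (add ((!A && A) && A)):
    ((!A && A) && A): α-rule — add (!A && A), A.
    (!A && A): α-rule — add !A, A.
    × closes — contains both A and !A.
  branch 2 (add (D || (E && (!(!A == D) && ((A -> (D || !E)) == B))))):
    (D || (E && (!(!A == D) && ((A -> (D || !E)) == B)))): β-rule — branch into D  //  (E && (!(!A == D) && ((A -> (D || !E)) == B))).
      branch 2.1 (add D):
        ○ open, literals {D=1}.
      branch 2.2 (add (E && (!(!A == D) && ((A -> (D || !E)) == B)))):
        (E && (!(!A == D) && ((A -> (D || !E)) == B))): α-rule — add E, (!(!A == D) && ((A -> (D || !E)) == B)).
        (!(!A == D) && ((A -> (D || !E)) == B)): α-rule — add !(!A == D), ((A -> (D || !E)) == B).
        !(!A == D): β-rule — branch into !A, !D  //  !!A, D.
          branch 2.2.1 (add !A, !D):
            ((A -> (D || !E)) == B): β-rule — branch into (A -> (D || !E)), B  //  !(A -> (D || !E)), !B.
              branch 2.2.1.1 (add (A -> (D || !E)), B):
                (A -> (D || !E)): β-rule — branch into !A  //  (D || !E).
                  branch 2.2.1.1.1 (add !A):
                    ○ open, literals {A=0, B=1, D=0, E=1}.
                  branch 2.2.1.1.2 (add (D || !E)):
                    (D || !E): β-rule — branch into D  //  !E.
                      branch 2.2.1.1.2.1 (add D):
                        × closes — contains both D and !D.
                      branch 2.2.1.1.2.2 (add !E):
                        × closes — contains both E and !E.
              branch 2.2.1.2 (add !(A -> (D || !E)), !B):
                !(A -> (D || !E)): α-rule — add A, !(D || !E).
                × closes — contains both A and !A.
          branch 2.2.2 (add !!A, D):
            ((A -> (D || !E)) == B): β-rule — branch into (A -> (D || !E)), B  //  !(A -> (D || !E)), !B.
              branch 2.2.2.1 (add (A -> (D || !E)), B):
                (A -> (D || !E)): β-rule — branch into !A  //  (D || !E).
                  branch 2.2.2.1.1 (add !A):
                    × closes — contains both A and !A.
                  branch 2.2.2.1.2 (add (D || !E)):
                    (D || !E): β-rule — branch into D  //  !E.
                      branch 2.2.2.1.2.1 (add D):
                        ○ open, literals {A=1, B=1, D=1, E=1}.
                      branch 2.2.2.1.2.2 (add !E):
                        × closes — contains both E and !E.
              branch 2.2.2.2 (add !(A -> (D || !E)), !B):
                !(A -> (D || !E)): α-rule — add A, !(D || !E).
                !(D || !E): α-rule — add !D, !!E.
                × closes — contains both D and !D.
7 branches closed, 3 open.
Each open branch fixes some atoms; the unmentioned ones are free. Counting distinct full assignments: branch {D=1} (A, B, C, E) contributes 16 new; branch {A=0, B=1, D=0, E=1} (C) contributes 2 new; branch {A=1, B=1, D=1, E=1} (C) contributes 0 new. Total: 18.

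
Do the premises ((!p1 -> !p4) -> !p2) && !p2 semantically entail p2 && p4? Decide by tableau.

No

Initial set: {T (((!p1 -> !p4) -> !p2) && !p2); F (p2 && p4)}.
T (((!p1 -> !p4) -> !p2) && !p2): α-rule — add T ((!p1 -> !p4) -> !p2), T !p2.
F (p2 && p4): β-rule — branch into F p2  //  F p4.
  branch 1 (add F p2):
    T ((!p1 -> !p4) -> !p2): β-rule — branch into F (!p1 -> !p4)  //  T !p2.
      branch 1.1 (add F (!p1 -> !p4)):
        F (!p1 -> !p4): α-rule — add T !p1, F !p4.
        ○ open, literals {p1=false, p2=false, p4=true}.
      branch 1.2 (add T !p2):
        ○ open, literals {p2=false}.
  branch 2 (add F p4):
    T ((!p1 -> !p4) -> !p2): β-rule — branch into F (!p1 -> !p4)  //  T !p2.
      branch 2.1 (add F (!p1 -> !p4)):
        F (!p1 -> !p4): α-rule — add T !p1, F !p4.
        × closes — contains both p4 and !p4.
      branch 2.2 (add T !p2):
        ○ open, literals {p2=false, p4=false}.
1 branch closed, 3 open.
An open branch gives a countermodel: p1=false, p2=false, p4=true (unmentioned atoms arbitrary); the premises hold there but the conclusion fails.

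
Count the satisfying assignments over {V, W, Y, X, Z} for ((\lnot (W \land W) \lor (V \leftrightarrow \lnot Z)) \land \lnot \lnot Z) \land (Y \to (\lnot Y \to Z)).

Initial set: {(((\lnot (W \land W) \lor (V \leftrightarrow \lnot Z)) \land \lnot \lnot Z) \land (Y \to (\lnot Y \to Z)))}.
(((\lnot (W \land W) \lor (V \leftrightarrow \lnot Z)) \land \lnot \lnot Z) \land (Y \to (\lnot Y \to Z))): α-rule — add ((\lnot (W \land W) \lor (V \leftrightarrow \lnot Z)) \land \lnot \lnot Z), (Y \to (\lnot Y \to Z)).
((\lnot (W \land W) \lor (V \leftrightarrow \lnot Z)) \land \lnot \lnot Z): α-rule — add (\lnot (W \land W) \lor (V \leftrightarrow \lnot Z)), \lnot \lnot Z.
\lnot \lnot Z: drop double negation, giving Z.
(Y \to (\lnot Y \to Z)): β-rule — branch into \lnot Y  //  (\lnot Y \to Z).
  branch 1 (add \lnot Y):
    (\lnot (W \land W) \lor (V \leftrightarrow \lnot Z)): β-rule — branch into \lnot (W \land W)  //  (V \leftrightarrow \lnot Z).
      branch 1.1 (add \lnot (W \land W)):
        \lnot (W \land W): β-rule — branch into \lnot W  //  \lnot W.
          branch 1.1.1 (add \lnot W):
            ○ open, literals {W=false, Y=false, Z=true}.
          branch 1.1.2 (add \lnot W):
            ○ open, literals {W=false, Y=false, Z=true}.
      branch 1.2 (add (V \leftrightarrow \lnot Z)):
        (V \leftrightarrow \lnot Z): β-rule — branch into V, \lnot Z  //  \lnot V, \lnot \lnot Z.
          branch 1.2.1 (add V, \lnot Z):
            × closes — contains both Z and \lnot Z.
          branch 1.2.2 (add \lnot V, \lnot \lnot Z):
            ○ open, literals {V=false, Y=false, Z=true}.
  branch 2 (add (\lnot Y \to Z)):
    (\lnot (W \land W) \lor (V \leftrightarrow \lnot Z)): β-rule — branch into \lnot (W \land W)  //  (V \leftrightarrow \lnot Z).
      branch 2.1 (add \lnot (W \land W)):
        (\lnot Y \to Z): β-rule — branch into \lnot \lnot Y  //  Z.
          branch 2.1.1 (add \lnot \lnot Y):
            \lnot (W \land W): β-rule — branch into \lnot W  //  \lnot W.
              branch 2.1.1.1 (add \lnot W):
                ○ open, literals {W=false, Y=true, Z=true}.
              branch 2.1.1.2 (add \lnot W):
                ○ open, literals {W=false, Y=true, Z=true}.
          branch 2.1.2 (add Z):
            \lnot (W \land W): β-rule — branch into \lnot W  //  \lnot W.
              branch 2.1.2.1 (add \lnot W):
                ○ open, literals {W=false, Z=true}.
              branch 2.1.2.2 (add \lnot W):
                ○ open, literals {W=false, Z=true}.
      branch 2.2 (add (V \leftrightarrow \lnot Z)):
        (\lnot Y \to Z): β-rule — branch into \lnot \lnot Y  //  Z.
          branch 2.2.1 (add \lnot \lnot Y):
            (V \leftrightarrow \lnot Z): β-rule — branch into V, \lnot Z  //  \lnot V, \lnot \lnot Z.
              branch 2.2.1.1 (add V, \lnot Z):
                × closes — contains both Z and \lnot Z.
              branch 2.2.1.2 (add \lnot V, \lnot \lnot Z):
                ○ open, literals {V=false, Y=true, Z=true}.
          branch 2.2.2 (add Z):
            (V \leftrightarrow \lnot Z): β-rule — branch into V, \lnot Z  //  \lnot V, \lnot \lnot Z.
              branch 2.2.2.1 (add V, \lnot Z):
                × closes — contains both Z and \lnot Z.
              branch 2.2.2.2 (add \lnot V, \lnot \lnot Z):
                ○ open, literals {V=false, Z=true}.
3 branches closed, 9 open.
Each open branch fixes some atoms; the unmentioned ones are free. Counting distinct full assignments: branch {W=false, Y=false, Z=true} (V, X) contributes 4 new; branch {W=false, Y=false, Z=true} (V, X) contributes 0 new; branch {V=false, Y=false, Z=true} (W, X) contributes 2 new; branch {W=false, Y=true, Z=true} (V, X) contributes 4 new; branch {W=false, Y=true, Z=true} (V, X) contributes 0 new; branch {W=false, Z=true} (V, Y, X) contributes 0 new; branch {W=false, Z=true} (V, Y, X) contributes 0 new; branch {V=false, Y=true, Z=true} (W, X) contributes 2 new; branch {V=false, Z=true} (W, Y, X) contributes 0 new. Total: 12.

12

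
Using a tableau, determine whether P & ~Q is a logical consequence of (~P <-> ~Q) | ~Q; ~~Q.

Initial set: {T ((~P <-> ~Q) | ~Q); T ~~Q; F (P & ~Q)}.
T ~~Q: drop double negation, giving T Q.
T ((~P <-> ~Q) | ~Q): β-rule — branch into T (~P <-> ~Q)  //  T ~Q.
  branch 1 (add T (~P <-> ~Q)):
    F (P & ~Q): β-rule — branch into F P  //  F ~Q.
      branch 1.1 (add F P):
        T (~P <-> ~Q): β-rule — branch into T ~P, T ~Q  //  F ~P, F ~Q.
          branch 1.1.1 (add T ~P, T ~Q):
            × closes — contains both Q and ~Q.
          branch 1.1.2 (add F ~P, F ~Q):
            × closes — contains both P and ~P.
      branch 1.2 (add F ~Q):
        T (~P <-> ~Q): β-rule — branch into T ~P, T ~Q  //  F ~P, F ~Q.
          branch 1.2.1 (add T ~P, T ~Q):
            × closes — contains both Q and ~Q.
          branch 1.2.2 (add F ~P, F ~Q):
            ○ open, literals {P=T, Q=T}.
  branch 2 (add T ~Q):
    × closes — contains both Q and ~Q.
4 branches closed, 1 open.
An open branch gives a countermodel: P=T, Q=T (unmentioned atoms arbitrary); the premises hold there but the conclusion fails.

No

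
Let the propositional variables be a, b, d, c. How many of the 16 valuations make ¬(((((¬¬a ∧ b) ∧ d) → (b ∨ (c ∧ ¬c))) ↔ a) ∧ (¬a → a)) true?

8

Initial set: {¬(((((¬¬a ∧ b) ∧ d) → (b ∨ (c ∧ ¬c))) ↔ a) ∧ (¬a → a))}.
¬(((((¬¬a ∧ b) ∧ d) → (b ∨ (c ∧ ¬c))) ↔ a) ∧ (¬a → a)): β-rule — branch into ¬((((¬¬a ∧ b) ∧ d) → (b ∨ (c ∧ ¬c))) ↔ a)  //  ¬(¬a → a).
  branch 1 (add ¬((((¬¬a ∧ b) ∧ d) → (b ∨ (c ∧ ¬c))) ↔ a)):
    ¬((((¬¬a ∧ b) ∧ d) → (b ∨ (c ∧ ¬c))) ↔ a): β-rule — branch into (((¬¬a ∧ b) ∧ d) → (b ∨ (c ∧ ¬c))), ¬a  //  ¬(((¬¬a ∧ b) ∧ d) → (b ∨ (c ∧ ¬c))), a.
      branch 1.1 (add (((¬¬a ∧ b) ∧ d) → (b ∨ (c ∧ ¬c))), ¬a):
        (((¬¬a ∧ b) ∧ d) → (b ∨ (c ∧ ¬c))): β-rule — branch into ¬((¬¬a ∧ b) ∧ d)  //  (b ∨ (c ∧ ¬c)).
          branch 1.1.1 (add ¬((¬¬a ∧ b) ∧ d)):
            ¬((¬¬a ∧ b) ∧ d): β-rule — branch into ¬(¬¬a ∧ b)  //  ¬d.
              branch 1.1.1.1 (add ¬(¬¬a ∧ b)):
                ¬(¬¬a ∧ b): β-rule — branch into ¬¬¬a  //  ¬b.
                  branch 1.1.1.1.1 (add ¬¬¬a):
                    ¬¬¬a: drop double negation, giving ¬a.
                    ○ open, literals {a=0}.
                  branch 1.1.1.1.2 (add ¬b):
                    ○ open, literals {a=0, b=0}.
              branch 1.1.1.2 (add ¬d):
                ○ open, literals {a=0, d=0}.
          branch 1.1.2 (add (b ∨ (c ∧ ¬c))):
            (b ∨ (c ∧ ¬c)): β-rule — branch into b  //  (c ∧ ¬c).
              branch 1.1.2.1 (add b):
                ○ open, literals {a=0, b=1}.
              branch 1.1.2.2 (add (c ∧ ¬c)):
                (c ∧ ¬c): α-rule — add c, ¬c.
                × closes — contains both c and ¬c.
      branch 1.2 (add ¬(((¬¬a ∧ b) ∧ d) → (b ∨ (c ∧ ¬c))), a):
        ¬(((¬¬a ∧ b) ∧ d) → (b ∨ (c ∧ ¬c))): α-rule — add ((¬¬a ∧ b) ∧ d), ¬(b ∨ (c ∧ ¬c)).
        ((¬¬a ∧ b) ∧ d): α-rule — add (¬¬a ∧ b), d.
        ¬(b ∨ (c ∧ ¬c)): α-rule — add ¬b, ¬(c ∧ ¬c).
        (¬¬a ∧ b): α-rule — add ¬¬a, b.
        × closes — contains both b and ¬b.
  branch 2 (add ¬(¬a → a)):
    ¬(¬a → a): α-rule — add ¬a, ¬a.
    ○ open, literals {a=0}.
2 branches closed, 5 open.
Each open branch fixes some atoms; the unmentioned ones are free. Counting distinct full assignments: branch {a=0} (b, d, c) contributes 8 new; branch {a=0, b=0} (d, c) contributes 0 new; branch {a=0, d=0} (b, c) contributes 0 new; branch {a=0, b=1} (d, c) contributes 0 new; branch {a=0} (b, d, c) contributes 0 new. Total: 8.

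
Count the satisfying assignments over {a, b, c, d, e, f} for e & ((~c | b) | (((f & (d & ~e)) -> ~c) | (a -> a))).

32

Initial set: {(e & ((~c | b) | (((f & (d & ~e)) -> ~c) | (a -> a))))}.
(e & ((~c | b) | (((f & (d & ~e)) -> ~c) | (a -> a)))): α-rule — add e, ((~c | b) | (((f & (d & ~e)) -> ~c) | (a -> a))).
((~c | b) | (((f & (d & ~e)) -> ~c) | (a -> a))): β-rule — branch into (~c | b)  //  (((f & (d & ~e)) -> ~c) | (a -> a)).
  branch 1 (add (~c | b)):
    (~c | b): β-rule — branch into ~c  //  b.
      branch 1.1 (add ~c):
        ○ open, literals {c=0, e=1}.
      branch 1.2 (add b):
        ○ open, literals {b=1, e=1}.
  branch 2 (add (((f & (d & ~e)) -> ~c) | (a -> a))):
    (((f & (d & ~e)) -> ~c) | (a -> a)): β-rule — branch into ((f & (d & ~e)) -> ~c)  //  (a -> a).
      branch 2.1 (add ((f & (d & ~e)) -> ~c)):
        ((f & (d & ~e)) -> ~c): β-rule — branch into ~(f & (d & ~e))  //  ~c.
          branch 2.1.1 (add ~(f & (d & ~e))):
            ~(f & (d & ~e)): β-rule — branch into ~f  //  ~(d & ~e).
              branch 2.1.1.1 (add ~f):
                ○ open, literals {e=1, f=0}.
              branch 2.1.1.2 (add ~(d & ~e)):
                ~(d & ~e): β-rule — branch into ~d  //  ~~e.
                  branch 2.1.1.2.1 (add ~d):
                    ○ open, literals {d=0, e=1}.
                  branch 2.1.1.2.2 (add ~~e):
                    ○ open, literals {e=1}.
          branch 2.1.2 (add ~c):
            ○ open, literals {c=0, e=1}.
      branch 2.2 (add (a -> a)):
        (a -> a): β-rule — branch into ~a  //  a.
          branch 2.2.1 (add ~a):
            ○ open, literals {a=0, e=1}.
          branch 2.2.2 (add a):
            ○ open, literals {a=1, e=1}.
0 branches closed, 8 open.
Each open branch fixes some atoms; the unmentioned ones are free. Counting distinct full assignments: branch {c=0, e=1} (a, b, d, f) contributes 16 new; branch {b=1, e=1} (a, c, d, f) contributes 8 new; branch {e=1, f=0} (a, b, c, d) contributes 4 new; branch {d=0, e=1} (a, b, c, f) contributes 2 new; branch {e=1} (a, b, c, d, f) contributes 2 new; branch {c=0, e=1} (a, b, d, f) contributes 0 new; branch {a=0, e=1} (b, c, d, f) contributes 0 new; branch {a=1, e=1} (b, c, d, f) contributes 0 new. Total: 32.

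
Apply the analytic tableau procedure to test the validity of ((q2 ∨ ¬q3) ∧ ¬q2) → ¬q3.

Valid

Assume the negation and expand:
Initial set: {¬(((q2 ∨ ¬q3) ∧ ¬q2) → ¬q3)}.
¬(((q2 ∨ ¬q3) ∧ ¬q2) → ¬q3): α-rule — add ((q2 ∨ ¬q3) ∧ ¬q2), ¬¬q3.
((q2 ∨ ¬q3) ∧ ¬q2): α-rule — add (q2 ∨ ¬q3), ¬q2.
(q2 ∨ ¬q3): β-rule — branch into q2  //  ¬q3.
  branch 1 (add q2):
    × closes — contains both q2 and ¬q2.
  branch 2 (add ¬q3):
    × closes — contains both q3 and ¬q3.
All 2 branches close.
Every branch closed, so the negation is unsatisfiable and the formula is valid.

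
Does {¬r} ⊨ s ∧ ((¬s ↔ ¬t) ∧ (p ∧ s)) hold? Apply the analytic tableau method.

No

Initial set: {¬r; ¬(s ∧ ((¬s ↔ ¬t) ∧ (p ∧ s)))}.
¬(s ∧ ((¬s ↔ ¬t) ∧ (p ∧ s))): β-rule — branch into ¬s  //  ¬((¬s ↔ ¬t) ∧ (p ∧ s)).
  branch 1 (add ¬s):
    ○ open, literals {r=false, s=false}.
  branch 2 (add ¬((¬s ↔ ¬t) ∧ (p ∧ s))):
    ¬((¬s ↔ ¬t) ∧ (p ∧ s)): β-rule — branch into ¬(¬s ↔ ¬t)  //  ¬(p ∧ s).
      branch 2.1 (add ¬(¬s ↔ ¬t)):
        ¬(¬s ↔ ¬t): β-rule — branch into ¬s, ¬¬t  //  ¬¬s, ¬t.
          branch 2.1.1 (add ¬s, ¬¬t):
            ○ open, literals {r=false, s=false, t=true}.
          branch 2.1.2 (add ¬¬s, ¬t):
            ○ open, literals {r=false, s=true, t=false}.
      branch 2.2 (add ¬(p ∧ s)):
        ¬(p ∧ s): β-rule — branch into ¬p  //  ¬s.
          branch 2.2.1 (add ¬p):
            ○ open, literals {p=false, r=false}.
          branch 2.2.2 (add ¬s):
            ○ open, literals {r=false, s=false}.
0 branches closed, 5 open.
An open branch gives a countermodel: r=false, s=false (unmentioned atoms arbitrary); the premises hold there but the conclusion fails.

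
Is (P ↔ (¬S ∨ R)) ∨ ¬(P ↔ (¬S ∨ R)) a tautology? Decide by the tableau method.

Valid

Assume the negation and expand:
Initial set: {F ((P ↔ (¬S ∨ R)) ∨ ¬(P ↔ (¬S ∨ R)))}.
F ((P ↔ (¬S ∨ R)) ∨ ¬(P ↔ (¬S ∨ R))): α-rule — add F (P ↔ (¬S ∨ R)), F ¬(P ↔ (¬S ∨ R)).
F (P ↔ (¬S ∨ R)): β-rule — branch into T P, F (¬S ∨ R)  //  F P, T (¬S ∨ R).
  branch 1 (add T P, F (¬S ∨ R)):
    F (¬S ∨ R): α-rule — add F ¬S, F R.
    F ¬(P ↔ (¬S ∨ R)): β-rule — branch into T P, T (¬S ∨ R)  //  F P, F (¬S ∨ R).
      branch 1.1 (add T P, T (¬S ∨ R)):
        T (¬S ∨ R): β-rule — branch into T ¬S  //  T R.
          branch 1.1.1 (add T ¬S):
            × closes — contains both S and ¬S.
          branch 1.1.2 (add T R):
            × closes — contains both R and ¬R.
      branch 1.2 (add F P, F (¬S ∨ R)):
        × closes — contains both P and ¬P.
  branch 2 (add F P, T (¬S ∨ R)):
    F ¬(P ↔ (¬S ∨ R)): β-rule — branch into T P, T (¬S ∨ R)  //  F P, F (¬S ∨ R).
      branch 2.1 (add T P, T (¬S ∨ R)):
        × closes — contains both P and ¬P.
      branch 2.2 (add F P, F (¬S ∨ R)):
        F (¬S ∨ R): α-rule — add F ¬S, F R.
        T (¬S ∨ R): β-rule — branch into T ¬S  //  T R.
          branch 2.2.1 (add T ¬S):
            × closes — contains both S and ¬S.
          branch 2.2.2 (add T R):
            × closes — contains both R and ¬R.
All 6 branches close.
Every branch closed, so the negation is unsatisfiable and the formula is valid.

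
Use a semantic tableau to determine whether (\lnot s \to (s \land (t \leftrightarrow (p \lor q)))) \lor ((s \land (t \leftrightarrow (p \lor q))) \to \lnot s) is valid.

Valid

Assume the negation and expand:
Initial set: {F ((\lnot s \to (s \land (t \leftrightarrow (p \lor q)))) \lor ((s \land (t \leftrightarrow (p \lor q))) \to \lnot s))}.
F ((\lnot s \to (s \land (t \leftrightarrow (p \lor q)))) \lor ((s \land (t \leftrightarrow (p \lor q))) \to \lnot s)): α-rule — add F (\lnot s \to (s \land (t \leftrightarrow (p \lor q)))), F ((s \land (t \leftrightarrow (p \lor q))) \to \lnot s).
F (\lnot s \to (s \land (t \leftrightarrow (p \lor q)))): α-rule — add T \lnot s, F (s \land (t \leftrightarrow (p \lor q))).
F ((s \land (t \leftrightarrow (p \lor q))) \to \lnot s): α-rule — add T (s \land (t \leftrightarrow (p \lor q))), F \lnot s.
× closes — contains both s and \lnot s.
All 1 branch closes.
Every branch closed, so the negation is unsatisfiable and the formula is valid.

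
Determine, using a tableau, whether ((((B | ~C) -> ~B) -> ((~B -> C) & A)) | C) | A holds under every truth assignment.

Not valid

Assume the negation and expand:
Initial set: {~(((((B | ~C) -> ~B) -> ((~B -> C) & A)) | C) | A)}.
~(((((B | ~C) -> ~B) -> ((~B -> C) & A)) | C) | A): α-rule — add ~((((B | ~C) -> ~B) -> ((~B -> C) & A)) | C), ~A.
~((((B | ~C) -> ~B) -> ((~B -> C) & A)) | C): α-rule — add ~(((B | ~C) -> ~B) -> ((~B -> C) & A)), ~C.
~(((B | ~C) -> ~B) -> ((~B -> C) & A)): α-rule — add ((B | ~C) -> ~B), ~((~B -> C) & A).
((B | ~C) -> ~B): β-rule — branch into ~(B | ~C)  //  ~B.
  branch 1 (add ~(B | ~C)):
    ~(B | ~C): α-rule — add ~B, ~~C.
    × closes — contains both C and ~C.
  branch 2 (add ~B):
    ~((~B -> C) & A): β-rule — branch into ~(~B -> C)  //  ~A.
      branch 2.1 (add ~(~B -> C)):
        ~(~B -> C): α-rule — add ~B, ~C.
        ○ open, literals {A=0, B=0, C=0}.
      branch 2.2 (add ~A):
        ○ open, literals {A=0, B=0, C=0}.
1 branch closed, 2 open.
An open branch gives a countermodel: A=0, B=0, C=0 (unmentioned atoms arbitrary); under it the original formula is false.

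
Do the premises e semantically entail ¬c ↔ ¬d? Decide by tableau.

Initial set: {e; ¬(¬c ↔ ¬d)}.
¬(¬c ↔ ¬d): β-rule — branch into ¬c, ¬¬d  //  ¬¬c, ¬d.
  branch 1 (add ¬c, ¬¬d):
    ○ open, literals {c=0, d=1, e=1}.
  branch 2 (add ¬¬c, ¬d):
    ○ open, literals {c=1, d=0, e=1}.
0 branches closed, 2 open.
An open branch gives a countermodel: c=0, d=1, e=1 (unmentioned atoms arbitrary); the premises hold there but the conclusion fails.

No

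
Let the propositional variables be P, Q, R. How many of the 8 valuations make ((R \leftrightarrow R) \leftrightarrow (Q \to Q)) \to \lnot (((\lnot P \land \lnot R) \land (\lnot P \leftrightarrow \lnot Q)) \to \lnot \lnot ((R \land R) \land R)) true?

Initial set: {T (((R \leftrightarrow R) \leftrightarrow (Q \to Q)) \to \lnot (((\lnot P \land \lnot R) \land (\lnot P \leftrightarrow \lnot Q)) \to \lnot \lnot ((R \land R) \land R)))}.
T (((R \leftrightarrow R) \leftrightarrow (Q \to Q)) \to \lnot (((\lnot P \land \lnot R) \land (\lnot P \leftrightarrow \lnot Q)) \to \lnot \lnot ((R \land R) \land R))): β-rule — branch into F ((R \leftrightarrow R) \leftrightarrow (Q \to Q))  //  T \lnot (((\lnot P \land \lnot R) \land (\lnot P \leftrightarrow \lnot Q)) \to \lnot \lnot ((R \land R) \land R)).
  branch 1 (add F ((R \leftrightarrow R) \leftrightarrow (Q \to Q))):
    F ((R \leftrightarrow R) \leftrightarrow (Q \to Q)): β-rule — branch into T (R \leftrightarrow R), F (Q \to Q)  //  F (R \leftrightarrow R), T (Q \to Q).
      branch 1.1 (add T (R \leftrightarrow R), F (Q \to Q)):
        F (Q \to Q): α-rule — add T Q, F Q.
        × closes — contains both Q and \lnot Q.
      branch 1.2 (add F (R \leftrightarrow R), T (Q \to Q)):
        F (R \leftrightarrow R): β-rule — branch into T R, F R  //  F R, T R.
          branch 1.2.1 (add T R, F R):
            × closes — contains both R and \lnot R.
          branch 1.2.2 (add F R, T R):
            × closes — contains both R and \lnot R.
  branch 2 (add T \lnot (((\lnot P \land \lnot R) \land (\lnot P \leftrightarrow \lnot Q)) \to \lnot \lnot ((R \land R) \land R))):
    T \lnot (((\lnot P \land \lnot R) \land (\lnot P \leftrightarrow \lnot Q)) \to \lnot \lnot ((R \land R) \land R)): α-rule — add T ((\lnot P \land \lnot R) \land (\lnot P \leftrightarrow \lnot Q)), F \lnot \lnot ((R \land R) \land R).
    T ((\lnot P \land \lnot R) \land (\lnot P \leftrightarrow \lnot Q)): α-rule — add T (\lnot P \land \lnot R), T (\lnot P \leftrightarrow \lnot Q).
    F \lnot \lnot ((R \land R) \land R): drop double negation, giving F ((R \land R) \land R).
    T (\lnot P \land \lnot R): α-rule — add T \lnot P, T \lnot R.
    T (\lnot P \leftrightarrow \lnot Q): β-rule — branch into T \lnot P, T \lnot Q  //  F \lnot P, F \lnot Q.
      branch 2.1 (add T \lnot P, T \lnot Q):
        F ((R \land R) \land R): β-rule — branch into F (R \land R)  //  F R.
          branch 2.1.1 (add F (R \land R)):
            F (R \land R): β-rule — branch into F R  //  F R.
              branch 2.1.1.1 (add F R):
                ○ open, literals {P=0, Q=0, R=0}.
              branch 2.1.1.2 (add F R):
                ○ open, literals {P=0, Q=0, R=0}.
          branch 2.1.2 (add F R):
            ○ open, literals {P=0, Q=0, R=0}.
      branch 2.2 (add F \lnot P, F \lnot Q):
        × closes — contains both P and \lnot P.
4 branches closed, 3 open.
Each open branch fixes some atoms; the unmentioned ones are free. Counting distinct full assignments: branch {P=0, Q=0, R=0} (none free) contributes 1 new; branch {P=0, Q=0, R=0} (none free) contributes 0 new; branch {P=0, Q=0, R=0} (none free) contributes 0 new. Total: 1.

1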